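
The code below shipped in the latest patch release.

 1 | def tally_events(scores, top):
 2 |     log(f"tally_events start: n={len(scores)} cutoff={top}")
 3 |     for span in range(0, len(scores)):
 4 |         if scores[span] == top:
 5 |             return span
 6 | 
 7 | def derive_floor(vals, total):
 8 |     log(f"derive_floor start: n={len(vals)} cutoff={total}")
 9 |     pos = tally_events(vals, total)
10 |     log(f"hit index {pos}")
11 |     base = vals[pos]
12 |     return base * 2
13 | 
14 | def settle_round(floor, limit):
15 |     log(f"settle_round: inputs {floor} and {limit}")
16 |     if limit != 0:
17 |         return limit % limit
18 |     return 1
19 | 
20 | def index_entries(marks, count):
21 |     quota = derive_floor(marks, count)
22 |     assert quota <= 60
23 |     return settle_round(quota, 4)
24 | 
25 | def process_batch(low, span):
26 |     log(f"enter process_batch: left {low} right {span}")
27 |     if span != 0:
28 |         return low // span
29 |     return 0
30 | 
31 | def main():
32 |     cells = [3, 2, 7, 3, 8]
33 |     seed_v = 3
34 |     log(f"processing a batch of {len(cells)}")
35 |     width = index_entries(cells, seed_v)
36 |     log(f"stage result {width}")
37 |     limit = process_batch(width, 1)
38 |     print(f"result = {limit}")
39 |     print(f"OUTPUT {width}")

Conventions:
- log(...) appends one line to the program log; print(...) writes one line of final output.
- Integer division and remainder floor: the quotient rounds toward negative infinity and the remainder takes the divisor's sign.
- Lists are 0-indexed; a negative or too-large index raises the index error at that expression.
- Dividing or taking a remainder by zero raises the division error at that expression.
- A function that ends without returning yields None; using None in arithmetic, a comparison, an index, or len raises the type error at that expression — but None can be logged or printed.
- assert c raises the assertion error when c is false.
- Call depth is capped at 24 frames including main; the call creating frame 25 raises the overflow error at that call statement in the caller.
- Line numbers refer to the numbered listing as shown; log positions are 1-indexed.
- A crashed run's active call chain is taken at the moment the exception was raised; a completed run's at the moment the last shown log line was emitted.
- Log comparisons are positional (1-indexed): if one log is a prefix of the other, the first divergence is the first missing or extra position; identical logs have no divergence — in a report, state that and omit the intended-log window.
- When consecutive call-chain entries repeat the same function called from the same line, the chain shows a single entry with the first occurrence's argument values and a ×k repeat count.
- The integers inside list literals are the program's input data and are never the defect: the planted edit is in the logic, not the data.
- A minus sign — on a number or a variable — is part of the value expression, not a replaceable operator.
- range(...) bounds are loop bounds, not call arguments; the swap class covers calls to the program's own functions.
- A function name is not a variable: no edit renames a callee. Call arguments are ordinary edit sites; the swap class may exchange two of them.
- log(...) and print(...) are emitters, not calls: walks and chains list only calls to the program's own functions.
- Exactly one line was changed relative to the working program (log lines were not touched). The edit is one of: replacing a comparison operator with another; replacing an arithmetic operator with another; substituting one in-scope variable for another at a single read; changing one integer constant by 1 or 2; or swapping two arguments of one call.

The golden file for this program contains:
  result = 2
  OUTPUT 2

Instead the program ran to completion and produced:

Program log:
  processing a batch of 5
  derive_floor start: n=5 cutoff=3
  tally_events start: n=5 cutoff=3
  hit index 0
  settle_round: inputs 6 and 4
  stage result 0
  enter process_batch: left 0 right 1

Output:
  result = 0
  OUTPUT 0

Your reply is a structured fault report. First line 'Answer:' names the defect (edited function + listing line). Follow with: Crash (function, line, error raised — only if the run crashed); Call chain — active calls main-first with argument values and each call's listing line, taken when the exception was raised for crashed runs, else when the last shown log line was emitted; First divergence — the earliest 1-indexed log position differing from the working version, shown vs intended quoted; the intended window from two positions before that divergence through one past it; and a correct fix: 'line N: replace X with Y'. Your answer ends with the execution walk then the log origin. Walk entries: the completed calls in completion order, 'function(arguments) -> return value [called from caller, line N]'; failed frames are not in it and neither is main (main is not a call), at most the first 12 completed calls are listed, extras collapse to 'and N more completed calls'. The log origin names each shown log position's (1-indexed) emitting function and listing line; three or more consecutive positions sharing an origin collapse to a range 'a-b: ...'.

Answer: the defect is in settle_round at line 17.
Key fact: Position 6 is the first bad log line: 'stage result 0' should read 'stage result 2'.
Call chain: main -> process_batch(0, 1) (called at line 37).
First divergence: position 6; shown 'stage result 0' vs intended 'stage result 2'.
Intended log window:
  4: hit index 0
  5: settle_round: inputs 6 and 4
  6: stage result 2
  7: enter process_batch: left 2 right 1
Execution walk:
  tally_events([3, 2, 7, 3, 8], 3) -> 0  [called from derive_floor, line 9]
  derive_floor([3, 2, 7, 3, 8], 3) -> 6  [called from index_entries, line 21]
  settle_round(6, 4) -> 0  [called from index_entries, line 23]
  index_entries([3, 2, 7, 3, 8], 3) -> 0  [called from main, line 35]
  process_batch(0, 1) -> 0  [called from main, line 37]
Log origins:
  1: from main, line 34
  2: from derive_floor, line 8
  3: from tally_events, line 2
  4: from derive_floor, line 10
  5: from settle_round, line 15
  6: from main, line 36
  7: from process_batch, line 26
A correct fix: line 17: replace `limit % limit` with `floor % limit`.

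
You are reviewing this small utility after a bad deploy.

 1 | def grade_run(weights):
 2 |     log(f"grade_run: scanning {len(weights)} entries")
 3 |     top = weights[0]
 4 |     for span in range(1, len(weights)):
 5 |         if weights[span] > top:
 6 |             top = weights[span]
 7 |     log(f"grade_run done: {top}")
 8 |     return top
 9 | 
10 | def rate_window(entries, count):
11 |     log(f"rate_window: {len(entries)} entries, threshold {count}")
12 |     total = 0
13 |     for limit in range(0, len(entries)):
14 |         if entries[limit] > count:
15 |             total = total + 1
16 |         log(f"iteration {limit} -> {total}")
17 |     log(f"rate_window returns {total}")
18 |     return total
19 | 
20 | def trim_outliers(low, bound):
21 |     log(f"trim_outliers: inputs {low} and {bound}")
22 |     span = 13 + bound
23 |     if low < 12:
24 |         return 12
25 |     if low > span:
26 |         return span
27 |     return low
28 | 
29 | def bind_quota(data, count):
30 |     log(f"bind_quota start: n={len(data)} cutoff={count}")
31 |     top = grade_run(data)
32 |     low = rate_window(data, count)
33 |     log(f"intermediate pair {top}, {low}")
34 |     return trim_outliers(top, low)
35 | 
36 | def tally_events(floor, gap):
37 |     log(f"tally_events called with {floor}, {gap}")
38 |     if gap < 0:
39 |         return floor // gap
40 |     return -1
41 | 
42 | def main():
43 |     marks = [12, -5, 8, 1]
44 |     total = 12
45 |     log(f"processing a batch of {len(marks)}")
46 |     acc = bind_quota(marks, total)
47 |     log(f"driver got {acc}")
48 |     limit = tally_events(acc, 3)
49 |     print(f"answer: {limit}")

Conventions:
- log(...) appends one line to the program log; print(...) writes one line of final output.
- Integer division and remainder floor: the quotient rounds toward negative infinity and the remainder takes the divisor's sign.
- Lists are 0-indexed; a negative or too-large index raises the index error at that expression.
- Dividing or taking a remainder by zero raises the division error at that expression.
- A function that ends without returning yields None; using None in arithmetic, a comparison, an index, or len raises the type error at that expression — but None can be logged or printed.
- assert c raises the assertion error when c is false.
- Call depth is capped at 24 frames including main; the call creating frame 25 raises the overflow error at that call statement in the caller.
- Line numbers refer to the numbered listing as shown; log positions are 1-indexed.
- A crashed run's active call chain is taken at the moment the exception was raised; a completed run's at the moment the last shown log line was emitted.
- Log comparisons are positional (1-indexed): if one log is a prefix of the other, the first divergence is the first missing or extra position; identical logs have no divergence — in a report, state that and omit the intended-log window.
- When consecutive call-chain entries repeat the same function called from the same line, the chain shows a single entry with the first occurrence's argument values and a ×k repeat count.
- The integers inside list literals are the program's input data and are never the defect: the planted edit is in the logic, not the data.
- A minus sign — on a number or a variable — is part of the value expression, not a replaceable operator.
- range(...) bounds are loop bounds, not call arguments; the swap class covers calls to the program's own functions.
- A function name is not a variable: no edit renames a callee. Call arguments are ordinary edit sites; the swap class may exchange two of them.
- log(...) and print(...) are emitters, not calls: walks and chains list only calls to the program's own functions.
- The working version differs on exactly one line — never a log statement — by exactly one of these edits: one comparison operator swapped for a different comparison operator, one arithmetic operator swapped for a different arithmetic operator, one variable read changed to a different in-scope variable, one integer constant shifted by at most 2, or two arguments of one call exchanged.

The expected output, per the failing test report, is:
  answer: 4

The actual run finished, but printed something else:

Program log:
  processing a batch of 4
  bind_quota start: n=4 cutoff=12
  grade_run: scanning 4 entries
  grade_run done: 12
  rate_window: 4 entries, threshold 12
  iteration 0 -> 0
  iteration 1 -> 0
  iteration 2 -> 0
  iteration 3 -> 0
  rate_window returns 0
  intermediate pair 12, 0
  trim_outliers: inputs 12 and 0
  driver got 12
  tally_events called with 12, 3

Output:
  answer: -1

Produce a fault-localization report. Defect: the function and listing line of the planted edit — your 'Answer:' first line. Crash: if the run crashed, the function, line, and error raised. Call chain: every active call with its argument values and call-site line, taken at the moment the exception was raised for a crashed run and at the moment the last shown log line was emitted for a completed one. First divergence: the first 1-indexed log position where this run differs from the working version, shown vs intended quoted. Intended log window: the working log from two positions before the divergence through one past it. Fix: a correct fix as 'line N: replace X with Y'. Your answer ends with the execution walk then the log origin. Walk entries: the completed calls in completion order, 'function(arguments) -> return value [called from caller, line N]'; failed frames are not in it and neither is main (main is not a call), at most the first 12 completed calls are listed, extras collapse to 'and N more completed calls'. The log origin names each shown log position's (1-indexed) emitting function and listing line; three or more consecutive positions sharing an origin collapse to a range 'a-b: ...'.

Answer: the defect is in tally_events at line 38.
Key fact: Nothing in the log betrays the bug — only the output does.
Call chain: main -> tally_events(12, 3) (called at line 48).
First divergence: there is none — every log position agrees.
Execution walk:
  grade_run([12, -5, 8, 1]) -> 12  [called from bind_quota, line 31]
  rate_window([12, -5, 8, 1], 12) -> 0  [called from bind_quota, line 32]
  trim_outliers(12, 0) -> 12  [called from bind_quota, line 34]
  bind_quota([12, -5, 8, 1], 12) -> 12  [called from main, line 46]
  tally_events(12, 3) -> -1  [called from main, line 48]
Log origin:
  1 — main, line 45
  2 — bind_quota, line 30
  3 — grade_run, line 2
  4 — grade_run, line 7
  5 — rate_window, line 11
  6-9 — rate_window, line 16
  10 — rate_window, line 17
  11 — bind_quota, line 33
  12 — trim_outliers, line 21
  13 — main, line 47
  14 — tally_events, line 37
A correct fix: line 38: replace `<` with `!=`.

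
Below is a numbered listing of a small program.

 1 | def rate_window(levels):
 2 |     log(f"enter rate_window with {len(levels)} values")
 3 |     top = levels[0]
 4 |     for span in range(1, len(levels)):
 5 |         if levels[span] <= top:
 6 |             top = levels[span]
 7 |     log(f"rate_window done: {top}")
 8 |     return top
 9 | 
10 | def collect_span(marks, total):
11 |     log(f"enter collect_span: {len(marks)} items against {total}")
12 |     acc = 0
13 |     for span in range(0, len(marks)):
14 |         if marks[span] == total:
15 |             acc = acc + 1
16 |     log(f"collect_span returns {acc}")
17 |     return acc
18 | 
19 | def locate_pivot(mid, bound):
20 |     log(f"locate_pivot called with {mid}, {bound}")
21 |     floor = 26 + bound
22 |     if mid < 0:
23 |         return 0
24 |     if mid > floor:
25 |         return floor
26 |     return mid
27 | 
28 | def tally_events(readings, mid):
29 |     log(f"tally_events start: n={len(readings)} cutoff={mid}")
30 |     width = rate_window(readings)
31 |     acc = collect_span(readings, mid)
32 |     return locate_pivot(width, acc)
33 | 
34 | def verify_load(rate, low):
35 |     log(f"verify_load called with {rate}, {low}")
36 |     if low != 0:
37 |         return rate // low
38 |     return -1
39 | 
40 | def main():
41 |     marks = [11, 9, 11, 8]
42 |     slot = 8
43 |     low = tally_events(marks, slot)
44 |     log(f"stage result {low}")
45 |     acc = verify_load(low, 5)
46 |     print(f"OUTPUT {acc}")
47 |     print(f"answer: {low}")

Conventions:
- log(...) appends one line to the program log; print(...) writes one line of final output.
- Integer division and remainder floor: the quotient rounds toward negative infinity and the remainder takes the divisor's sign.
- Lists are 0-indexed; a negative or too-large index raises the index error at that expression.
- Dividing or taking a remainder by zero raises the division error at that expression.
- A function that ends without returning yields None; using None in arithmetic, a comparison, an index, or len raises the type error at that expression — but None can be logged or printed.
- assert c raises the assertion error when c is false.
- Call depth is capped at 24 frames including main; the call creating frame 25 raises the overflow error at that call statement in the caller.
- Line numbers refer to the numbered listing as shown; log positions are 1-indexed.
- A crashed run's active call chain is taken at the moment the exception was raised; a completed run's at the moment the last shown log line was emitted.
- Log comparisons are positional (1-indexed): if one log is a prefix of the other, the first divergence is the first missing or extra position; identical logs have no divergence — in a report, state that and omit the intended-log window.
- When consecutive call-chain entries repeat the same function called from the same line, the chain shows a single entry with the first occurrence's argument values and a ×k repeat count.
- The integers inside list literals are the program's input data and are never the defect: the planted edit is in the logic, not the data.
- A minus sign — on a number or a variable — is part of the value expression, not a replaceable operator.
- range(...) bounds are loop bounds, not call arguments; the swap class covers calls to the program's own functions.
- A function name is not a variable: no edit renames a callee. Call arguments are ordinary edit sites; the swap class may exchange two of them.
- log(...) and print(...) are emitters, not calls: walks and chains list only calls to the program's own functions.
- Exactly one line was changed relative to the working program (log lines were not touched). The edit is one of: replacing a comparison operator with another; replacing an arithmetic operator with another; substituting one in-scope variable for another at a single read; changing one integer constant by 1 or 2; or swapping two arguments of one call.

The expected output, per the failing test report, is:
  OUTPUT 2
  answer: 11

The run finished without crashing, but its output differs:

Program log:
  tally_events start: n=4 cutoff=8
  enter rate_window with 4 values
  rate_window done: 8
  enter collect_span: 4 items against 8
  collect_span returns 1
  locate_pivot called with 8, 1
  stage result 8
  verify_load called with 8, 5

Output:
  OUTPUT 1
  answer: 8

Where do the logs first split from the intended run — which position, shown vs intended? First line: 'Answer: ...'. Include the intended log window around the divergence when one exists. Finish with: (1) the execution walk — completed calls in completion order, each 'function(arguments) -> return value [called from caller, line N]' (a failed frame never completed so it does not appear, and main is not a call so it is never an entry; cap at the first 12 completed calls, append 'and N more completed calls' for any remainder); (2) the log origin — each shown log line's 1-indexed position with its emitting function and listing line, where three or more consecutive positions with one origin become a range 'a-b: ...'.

Answer: position 3 — the shown line 'rate_window done: 8' should read 'rate_window done: 11'.
Intended log window:
  1: tally_events start: n=4 cutoff=8
  2: enter rate_window with 4 values
  3: rate_window done: 11
  4: enter collect_span: 4 items against 8
Execution walk:
  rate_window([11, 9, 11, 8]) -> 8  [called from tally_events, line 30]
  collect_span([11, 9, 11, 8], 8) -> 1  [called from tally_events, line 31]
  locate_pivot(8, 1) -> 8  [called from tally_events, line 32]
  tally_events([11, 9, 11, 8], 8) -> 8  [called from main, line 43]
  verify_load(8, 5) -> 1  [called from main, line 45]
Log line origins:
  1: emitted by tally_events (line 29)
  2: emitted by rate_window (line 2)
  3: emitted by rate_window (line 7)
  4: emitted by collect_span (line 11)
  5: emitted by collect_span (line 16)
  6: emitted by locate_pivot (line 20)
  7: emitted by main (line 44)
  8: emitted by verify_load (line 35)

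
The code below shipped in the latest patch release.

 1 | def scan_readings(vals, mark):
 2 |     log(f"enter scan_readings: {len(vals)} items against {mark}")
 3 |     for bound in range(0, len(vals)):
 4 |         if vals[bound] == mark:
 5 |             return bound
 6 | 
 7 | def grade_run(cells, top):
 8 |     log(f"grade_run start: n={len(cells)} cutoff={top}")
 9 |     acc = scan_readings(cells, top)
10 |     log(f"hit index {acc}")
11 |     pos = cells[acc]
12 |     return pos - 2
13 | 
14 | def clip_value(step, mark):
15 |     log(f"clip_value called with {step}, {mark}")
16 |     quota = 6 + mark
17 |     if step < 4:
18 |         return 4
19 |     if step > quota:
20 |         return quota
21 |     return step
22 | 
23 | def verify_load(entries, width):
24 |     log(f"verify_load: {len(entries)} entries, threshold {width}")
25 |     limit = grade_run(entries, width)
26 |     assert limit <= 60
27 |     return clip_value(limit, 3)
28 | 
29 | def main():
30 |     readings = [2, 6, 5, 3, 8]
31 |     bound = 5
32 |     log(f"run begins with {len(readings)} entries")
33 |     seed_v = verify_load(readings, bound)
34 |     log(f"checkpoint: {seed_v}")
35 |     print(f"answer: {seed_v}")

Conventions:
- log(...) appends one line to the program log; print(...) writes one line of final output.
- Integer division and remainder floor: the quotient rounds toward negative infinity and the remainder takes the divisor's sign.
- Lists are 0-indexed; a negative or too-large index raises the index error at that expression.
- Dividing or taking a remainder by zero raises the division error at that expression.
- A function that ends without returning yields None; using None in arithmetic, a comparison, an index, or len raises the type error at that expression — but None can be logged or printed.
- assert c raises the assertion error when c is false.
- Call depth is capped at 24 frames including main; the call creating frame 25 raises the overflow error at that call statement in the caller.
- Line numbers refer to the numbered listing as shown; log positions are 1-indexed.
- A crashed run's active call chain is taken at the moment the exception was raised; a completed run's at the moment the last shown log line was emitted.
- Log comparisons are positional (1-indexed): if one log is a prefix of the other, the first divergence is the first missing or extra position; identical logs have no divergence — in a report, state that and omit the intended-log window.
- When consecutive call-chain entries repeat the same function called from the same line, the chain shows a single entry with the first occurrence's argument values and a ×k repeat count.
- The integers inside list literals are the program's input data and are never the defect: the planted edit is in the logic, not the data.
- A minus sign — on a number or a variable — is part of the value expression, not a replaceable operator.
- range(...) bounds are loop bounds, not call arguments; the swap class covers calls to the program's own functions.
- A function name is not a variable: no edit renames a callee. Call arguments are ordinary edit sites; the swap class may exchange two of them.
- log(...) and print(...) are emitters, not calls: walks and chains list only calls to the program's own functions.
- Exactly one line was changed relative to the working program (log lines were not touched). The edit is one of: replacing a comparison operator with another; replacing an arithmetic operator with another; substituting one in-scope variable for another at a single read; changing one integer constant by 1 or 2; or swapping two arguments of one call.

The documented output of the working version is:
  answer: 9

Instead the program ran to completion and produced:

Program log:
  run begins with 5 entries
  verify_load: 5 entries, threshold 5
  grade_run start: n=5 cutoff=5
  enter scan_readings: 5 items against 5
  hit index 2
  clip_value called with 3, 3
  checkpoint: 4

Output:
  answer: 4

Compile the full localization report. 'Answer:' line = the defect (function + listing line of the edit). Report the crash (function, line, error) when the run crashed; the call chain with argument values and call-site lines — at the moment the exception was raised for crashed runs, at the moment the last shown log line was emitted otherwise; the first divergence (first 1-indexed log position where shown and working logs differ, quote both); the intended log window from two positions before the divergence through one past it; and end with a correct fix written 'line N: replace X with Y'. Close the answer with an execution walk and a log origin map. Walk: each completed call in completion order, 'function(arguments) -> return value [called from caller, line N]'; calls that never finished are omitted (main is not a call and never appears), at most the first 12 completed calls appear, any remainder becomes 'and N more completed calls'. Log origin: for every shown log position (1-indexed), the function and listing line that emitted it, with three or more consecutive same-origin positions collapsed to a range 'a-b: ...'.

Answer: the defect is in grade_run at line 12.
Key observation: Position 6 is the first bad log line: 'clip_value called with 3, 3' should read 'clip_value called with 10, 3'.
Call chain: main.
First divergence: position 6; shown 'clip_value called with 3, 3' vs intended 'clip_value called with 10, 3'.
Intended log window:
  4: enter scan_readings: 5 items against 5
  5: hit index 2
  6: clip_value called with 10, 3
  7: checkpoint: 9
Execution walk:
  scan_readings([2, 6, 5, 3, 8], 5) -> 2  [called from grade_run, line 9]
  grade_run([2, 6, 5, 3, 8], 5) -> 3  [called from verify_load, line 25]
  clip_value(3, 3) -> 4  [called from verify_load, line 27]
  verify_load([2, 6, 5, 3, 8], 5) -> 4  [called from main, line 33]
Origin of each log line:
  1: logged in main at line 32
  2: logged in verify_load at line 24
  3: logged in grade_run at line 8
  4: logged in scan_readings at line 2
  5: logged in grade_run at line 10
  6: logged in clip_value at line 15
  7: logged in main at line 34
A correct fix: line 12: replace `-` with `*`.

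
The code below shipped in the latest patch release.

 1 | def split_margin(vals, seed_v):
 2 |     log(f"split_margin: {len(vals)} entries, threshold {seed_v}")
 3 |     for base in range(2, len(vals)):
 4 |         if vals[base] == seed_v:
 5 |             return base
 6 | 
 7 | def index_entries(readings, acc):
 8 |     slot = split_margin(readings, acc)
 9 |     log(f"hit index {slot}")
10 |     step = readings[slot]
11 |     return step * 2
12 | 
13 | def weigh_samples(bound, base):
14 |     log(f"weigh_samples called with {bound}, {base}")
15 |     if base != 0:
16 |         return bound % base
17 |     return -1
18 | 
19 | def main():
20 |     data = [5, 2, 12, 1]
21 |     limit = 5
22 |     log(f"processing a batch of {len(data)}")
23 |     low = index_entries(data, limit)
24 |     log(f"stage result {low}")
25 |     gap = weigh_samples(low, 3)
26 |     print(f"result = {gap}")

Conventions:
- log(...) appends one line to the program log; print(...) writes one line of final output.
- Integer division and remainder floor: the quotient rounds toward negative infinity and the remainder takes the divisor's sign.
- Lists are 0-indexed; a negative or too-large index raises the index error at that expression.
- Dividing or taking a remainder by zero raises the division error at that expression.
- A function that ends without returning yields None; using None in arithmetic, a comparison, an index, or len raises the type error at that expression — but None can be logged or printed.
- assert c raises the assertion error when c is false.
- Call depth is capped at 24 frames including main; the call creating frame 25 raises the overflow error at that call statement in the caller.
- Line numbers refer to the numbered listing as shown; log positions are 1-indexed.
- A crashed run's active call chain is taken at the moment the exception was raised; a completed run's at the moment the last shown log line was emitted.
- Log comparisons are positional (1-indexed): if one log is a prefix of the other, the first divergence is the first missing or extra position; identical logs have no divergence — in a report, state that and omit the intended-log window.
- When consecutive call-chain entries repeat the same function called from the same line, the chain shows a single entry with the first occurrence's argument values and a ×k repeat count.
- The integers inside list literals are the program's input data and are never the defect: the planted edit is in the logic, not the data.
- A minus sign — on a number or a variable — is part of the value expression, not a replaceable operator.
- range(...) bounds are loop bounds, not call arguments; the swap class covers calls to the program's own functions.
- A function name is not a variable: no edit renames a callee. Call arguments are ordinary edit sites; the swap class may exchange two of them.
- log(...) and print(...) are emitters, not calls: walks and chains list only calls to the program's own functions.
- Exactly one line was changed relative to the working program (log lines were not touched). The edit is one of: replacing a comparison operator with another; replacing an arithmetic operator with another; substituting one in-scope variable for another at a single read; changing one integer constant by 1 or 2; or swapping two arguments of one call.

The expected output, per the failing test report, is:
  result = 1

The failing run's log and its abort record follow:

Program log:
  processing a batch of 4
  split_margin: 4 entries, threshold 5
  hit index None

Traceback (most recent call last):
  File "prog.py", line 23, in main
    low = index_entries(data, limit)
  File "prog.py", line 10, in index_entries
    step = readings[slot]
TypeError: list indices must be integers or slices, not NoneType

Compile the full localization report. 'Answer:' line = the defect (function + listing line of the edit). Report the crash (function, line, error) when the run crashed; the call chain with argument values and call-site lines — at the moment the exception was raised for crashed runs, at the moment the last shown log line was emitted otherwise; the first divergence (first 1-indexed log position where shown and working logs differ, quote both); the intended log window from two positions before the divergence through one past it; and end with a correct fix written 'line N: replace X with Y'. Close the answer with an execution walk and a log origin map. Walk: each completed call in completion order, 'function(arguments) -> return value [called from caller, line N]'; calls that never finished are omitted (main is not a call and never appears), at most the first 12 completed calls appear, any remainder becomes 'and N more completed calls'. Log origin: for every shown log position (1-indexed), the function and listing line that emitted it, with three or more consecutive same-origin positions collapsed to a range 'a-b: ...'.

Answer: the defect is in split_margin at line 3.
Core observation: The log first diverges at position 3: the faulty run prints 'hit index None' where the working version prints 'hit index 0'.
Crash: index_entries, line 10, TypeError.
Call chain: main -> index_entries([5, 2, 12, 1], 5) (called at line 23).
First divergence: at position 3 the run shows 'hit index None' where the working version logs 'hit index 0'.
Intended log window:
  1: processing a batch of 4
  2: split_margin: 4 entries, threshold 5
  3: hit index 0
  4: stage result 10
Execution walk:
  split_margin([5, 2, 12, 1], 5) -> None  [called from index_entries, line 8]
Origin of each log line:
  1: from main, line 22
  2: from split_margin, line 2
  3: from index_entries, line 9
A correct fix: line 3: replace `2` with `0`.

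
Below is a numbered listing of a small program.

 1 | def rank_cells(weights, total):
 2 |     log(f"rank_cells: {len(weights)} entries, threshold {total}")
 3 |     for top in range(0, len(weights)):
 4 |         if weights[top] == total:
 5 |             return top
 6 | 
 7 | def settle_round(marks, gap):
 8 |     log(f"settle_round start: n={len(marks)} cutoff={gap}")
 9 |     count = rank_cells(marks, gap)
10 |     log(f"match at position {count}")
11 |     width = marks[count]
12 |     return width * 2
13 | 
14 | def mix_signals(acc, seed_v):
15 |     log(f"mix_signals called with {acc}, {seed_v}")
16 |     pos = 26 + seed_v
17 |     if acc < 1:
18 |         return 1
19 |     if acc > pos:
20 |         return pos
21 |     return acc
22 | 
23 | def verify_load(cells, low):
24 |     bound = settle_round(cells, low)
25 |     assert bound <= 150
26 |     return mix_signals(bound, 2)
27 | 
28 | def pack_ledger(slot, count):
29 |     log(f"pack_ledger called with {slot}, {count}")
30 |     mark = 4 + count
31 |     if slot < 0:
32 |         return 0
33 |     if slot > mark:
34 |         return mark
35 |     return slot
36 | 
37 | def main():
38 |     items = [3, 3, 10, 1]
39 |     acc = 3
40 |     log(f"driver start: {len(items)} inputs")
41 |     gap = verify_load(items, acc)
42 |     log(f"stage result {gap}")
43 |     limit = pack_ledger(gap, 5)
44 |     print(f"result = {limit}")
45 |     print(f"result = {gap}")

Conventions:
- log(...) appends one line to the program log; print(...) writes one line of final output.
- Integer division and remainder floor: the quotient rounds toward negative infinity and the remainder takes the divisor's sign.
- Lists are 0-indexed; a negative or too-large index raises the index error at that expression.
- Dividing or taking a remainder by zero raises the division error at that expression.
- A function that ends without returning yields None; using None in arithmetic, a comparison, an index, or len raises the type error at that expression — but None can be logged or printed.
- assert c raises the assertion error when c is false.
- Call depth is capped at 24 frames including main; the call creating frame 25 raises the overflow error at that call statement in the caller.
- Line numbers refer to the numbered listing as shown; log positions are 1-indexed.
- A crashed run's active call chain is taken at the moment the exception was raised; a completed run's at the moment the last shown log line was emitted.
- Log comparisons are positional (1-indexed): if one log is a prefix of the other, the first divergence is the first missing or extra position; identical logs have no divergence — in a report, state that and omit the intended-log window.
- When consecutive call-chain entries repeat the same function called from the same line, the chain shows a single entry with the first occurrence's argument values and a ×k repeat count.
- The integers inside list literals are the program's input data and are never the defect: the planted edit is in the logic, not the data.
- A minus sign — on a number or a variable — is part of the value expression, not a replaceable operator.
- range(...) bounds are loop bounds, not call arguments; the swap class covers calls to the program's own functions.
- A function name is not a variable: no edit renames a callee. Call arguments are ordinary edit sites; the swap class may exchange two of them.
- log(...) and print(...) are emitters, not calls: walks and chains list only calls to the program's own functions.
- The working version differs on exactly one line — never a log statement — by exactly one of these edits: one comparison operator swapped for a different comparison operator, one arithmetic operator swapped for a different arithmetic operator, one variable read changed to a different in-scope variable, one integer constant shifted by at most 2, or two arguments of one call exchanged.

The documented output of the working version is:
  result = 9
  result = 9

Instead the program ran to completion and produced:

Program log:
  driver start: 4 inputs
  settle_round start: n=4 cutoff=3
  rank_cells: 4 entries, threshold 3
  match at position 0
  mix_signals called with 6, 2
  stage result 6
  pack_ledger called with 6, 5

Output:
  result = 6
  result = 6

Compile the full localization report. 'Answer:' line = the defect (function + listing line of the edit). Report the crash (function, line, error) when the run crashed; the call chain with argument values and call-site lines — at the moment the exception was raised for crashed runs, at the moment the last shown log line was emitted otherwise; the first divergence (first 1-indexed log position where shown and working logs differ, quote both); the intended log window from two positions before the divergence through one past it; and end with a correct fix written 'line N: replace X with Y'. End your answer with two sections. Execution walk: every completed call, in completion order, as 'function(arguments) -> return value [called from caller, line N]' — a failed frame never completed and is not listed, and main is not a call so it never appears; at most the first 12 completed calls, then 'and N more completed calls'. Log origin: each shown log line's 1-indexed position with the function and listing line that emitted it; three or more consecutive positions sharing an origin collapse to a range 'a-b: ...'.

Answer: the defect is in settle_round at line 12.
Key fact: The earliest visible damage is log position 5 — 'mix_signals called with 6, 2' rather than the intended 'mix_signals called with 9, 2'.
Call chain: main -> pack_ledger(6, 5) (called at line 43).
First divergence: position 5 — the shown line 'mix_signals called with 6, 2' should read 'mix_signals called with 9, 2'.
Intended log window:
  3: rank_cells: 4 entries, threshold 3
  4: match at position 0
  5: mix_signals called with 9, 2
  6: stage result 9
Execution walk:
  rank_cells([3, 3, 10, 1], 3) -> 0  [called from settle_round, line 9]
  settle_round([3, 3, 10, 1], 3) -> 6  [called from verify_load, line 24]
  mix_signals(6, 2) -> 6  [called from verify_load, line 26]
  verify_load([3, 3, 10, 1], 3) -> 6  [called from main, line 41]
  pack_ledger(6, 5) -> 6  [called from main, line 43]
Log origin:
  1: emitted by main (line 40)
  2: emitted by settle_round (line 8)
  3: emitted by rank_cells (line 2)
  4: emitted by settle_round (line 10)
  5: emitted by mix_signals (line 15)
  6: emitted by main (line 42)
  7: emitted by pack_ledger (line 29)
A correct fix: line 12: replace `2` with `3`.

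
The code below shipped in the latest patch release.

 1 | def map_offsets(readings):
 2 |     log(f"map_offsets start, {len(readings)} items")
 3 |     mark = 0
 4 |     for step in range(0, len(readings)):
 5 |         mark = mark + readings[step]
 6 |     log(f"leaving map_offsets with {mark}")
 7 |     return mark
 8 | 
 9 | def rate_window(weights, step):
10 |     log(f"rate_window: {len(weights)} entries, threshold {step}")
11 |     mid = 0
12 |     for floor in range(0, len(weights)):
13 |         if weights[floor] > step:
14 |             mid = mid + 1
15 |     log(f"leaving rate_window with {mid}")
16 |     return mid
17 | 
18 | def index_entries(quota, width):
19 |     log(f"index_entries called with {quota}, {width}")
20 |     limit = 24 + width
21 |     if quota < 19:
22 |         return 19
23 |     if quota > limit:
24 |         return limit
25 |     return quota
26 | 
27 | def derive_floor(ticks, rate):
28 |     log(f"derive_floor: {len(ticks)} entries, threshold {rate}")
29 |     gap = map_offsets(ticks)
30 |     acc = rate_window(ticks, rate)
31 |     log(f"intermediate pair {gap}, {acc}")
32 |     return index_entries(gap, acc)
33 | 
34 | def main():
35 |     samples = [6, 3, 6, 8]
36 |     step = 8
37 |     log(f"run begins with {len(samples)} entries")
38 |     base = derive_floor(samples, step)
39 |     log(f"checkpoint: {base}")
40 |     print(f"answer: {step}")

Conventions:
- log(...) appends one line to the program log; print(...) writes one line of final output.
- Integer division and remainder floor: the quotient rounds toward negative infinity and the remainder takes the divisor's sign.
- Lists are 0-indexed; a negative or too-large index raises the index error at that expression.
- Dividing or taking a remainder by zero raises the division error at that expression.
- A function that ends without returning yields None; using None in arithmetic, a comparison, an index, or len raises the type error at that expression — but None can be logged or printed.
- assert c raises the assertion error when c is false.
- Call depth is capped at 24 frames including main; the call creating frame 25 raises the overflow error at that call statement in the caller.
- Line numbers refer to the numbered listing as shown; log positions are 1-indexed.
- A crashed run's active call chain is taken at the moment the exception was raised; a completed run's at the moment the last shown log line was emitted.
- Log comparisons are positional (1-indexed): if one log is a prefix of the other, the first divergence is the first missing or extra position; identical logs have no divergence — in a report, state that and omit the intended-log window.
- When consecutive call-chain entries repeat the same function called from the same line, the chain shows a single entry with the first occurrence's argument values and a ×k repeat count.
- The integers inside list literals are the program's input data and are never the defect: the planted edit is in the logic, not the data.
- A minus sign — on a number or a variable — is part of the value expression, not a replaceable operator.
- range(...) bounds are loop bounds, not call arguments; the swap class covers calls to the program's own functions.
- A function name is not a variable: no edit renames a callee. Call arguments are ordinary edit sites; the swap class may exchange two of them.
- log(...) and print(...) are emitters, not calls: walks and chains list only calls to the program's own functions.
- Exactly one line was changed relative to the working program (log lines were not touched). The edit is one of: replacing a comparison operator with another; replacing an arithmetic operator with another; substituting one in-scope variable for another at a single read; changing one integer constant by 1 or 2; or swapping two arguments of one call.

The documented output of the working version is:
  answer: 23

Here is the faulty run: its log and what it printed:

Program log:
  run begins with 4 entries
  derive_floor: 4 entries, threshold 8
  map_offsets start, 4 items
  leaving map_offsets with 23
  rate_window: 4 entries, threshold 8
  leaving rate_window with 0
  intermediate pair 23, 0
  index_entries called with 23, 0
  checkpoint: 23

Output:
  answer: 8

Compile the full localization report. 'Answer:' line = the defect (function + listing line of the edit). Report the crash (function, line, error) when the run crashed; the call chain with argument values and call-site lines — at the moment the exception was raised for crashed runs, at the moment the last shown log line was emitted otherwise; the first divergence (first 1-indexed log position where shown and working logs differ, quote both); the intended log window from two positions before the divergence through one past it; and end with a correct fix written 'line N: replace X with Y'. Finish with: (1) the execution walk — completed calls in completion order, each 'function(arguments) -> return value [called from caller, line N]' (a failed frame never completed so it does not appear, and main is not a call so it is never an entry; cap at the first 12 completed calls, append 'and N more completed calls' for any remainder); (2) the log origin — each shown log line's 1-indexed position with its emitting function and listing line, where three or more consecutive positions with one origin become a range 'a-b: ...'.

Answer: the defect is in main at line 40.
Core observation: Nothing in the log betrays the bug — only the output does.
Call chain: main.
First divergence: none; the two logs match at every position.
Execution walk:
  map_offsets([6, 3, 6, 8]) -> 23  [called from derive_floor, line 29]
  rate_window([6, 3, 6, 8], 8) -> 0  [called from derive_floor, line 30]
  index_entries(23, 0) -> 23  [called from derive_floor, line 32]
  derive_floor([6, 3, 6, 8], 8) -> 23  [called from main, line 38]
Log origin:
  1: logged in main at line 37
  2: logged in derive_floor at line 28
  3: logged in map_offsets at line 2
  4: logged in map_offsets at line 6
  5: logged in rate_window at line 10
  6: logged in rate_window at line 15
  7: logged in derive_floor at line 31
  8: logged in index_entries at line 19
  9: logged in main at line 39
A correct fix: line 40: replace `step` with `base`.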